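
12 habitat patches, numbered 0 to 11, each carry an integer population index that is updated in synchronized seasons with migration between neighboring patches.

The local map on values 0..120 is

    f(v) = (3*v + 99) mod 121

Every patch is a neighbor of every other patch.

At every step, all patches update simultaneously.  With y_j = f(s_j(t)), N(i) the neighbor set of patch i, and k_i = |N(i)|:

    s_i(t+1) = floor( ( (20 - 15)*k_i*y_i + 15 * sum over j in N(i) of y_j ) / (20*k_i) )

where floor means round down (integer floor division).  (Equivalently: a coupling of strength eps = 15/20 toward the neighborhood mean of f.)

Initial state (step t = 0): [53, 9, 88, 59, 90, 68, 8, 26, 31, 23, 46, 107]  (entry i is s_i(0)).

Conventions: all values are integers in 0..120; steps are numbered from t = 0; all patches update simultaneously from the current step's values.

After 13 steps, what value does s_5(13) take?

Answer: s_5(13) = 15

Derivation:
t=0: [53, 9, 88, 59, 90, 68, 8, 26, 31, 23, 46, 107]
t=1: [35, 33, 32, 38, 33, 43, 32, 42, 45, 40, 53, 42]
t=2: [84, 83, 82, 86, 83, 88, 82, 88, 90, 87, 72, 88]
t=3: [77, 76, 75, 78, 76, 57, 75, 57, 58, 78, 70, 57]
t=4: [69, 69, 68, 70, 69, 58, 68, 58, 59, 70, 65, 58]
t=5: [54, 54, 53, 54, 54, 48, 53, 48, 48, 54, 52, 48]
t=6: [13, 13, 12, 13, 13, 10, 12, 10, 10, 13, 12, 10]
t=7: [13, 13, 13, 13, 13, 12, 13, 12, 12, 13, 13, 12]
t=8: [16, 16, 16, 16, 16, 15, 16, 15, 15, 16, 16, 15]
t=9: [25, 25, 25, 25, 25, 24, 25, 24, 24, 25, 25, 24]
t=10: [52, 52, 52, 52, 52, 51, 52, 51, 51, 52, 52, 51]
t=11: [12, 12, 12, 12, 12, 11, 12, 11, 11, 12, 12, 11]
t=12: [13, 13, 13, 13, 13, 12, 13, 12, 12, 13, 13, 12]
t=13: [16, 16, 16, 16, 16, 15, 16, 15, 15, 16, 16, 15]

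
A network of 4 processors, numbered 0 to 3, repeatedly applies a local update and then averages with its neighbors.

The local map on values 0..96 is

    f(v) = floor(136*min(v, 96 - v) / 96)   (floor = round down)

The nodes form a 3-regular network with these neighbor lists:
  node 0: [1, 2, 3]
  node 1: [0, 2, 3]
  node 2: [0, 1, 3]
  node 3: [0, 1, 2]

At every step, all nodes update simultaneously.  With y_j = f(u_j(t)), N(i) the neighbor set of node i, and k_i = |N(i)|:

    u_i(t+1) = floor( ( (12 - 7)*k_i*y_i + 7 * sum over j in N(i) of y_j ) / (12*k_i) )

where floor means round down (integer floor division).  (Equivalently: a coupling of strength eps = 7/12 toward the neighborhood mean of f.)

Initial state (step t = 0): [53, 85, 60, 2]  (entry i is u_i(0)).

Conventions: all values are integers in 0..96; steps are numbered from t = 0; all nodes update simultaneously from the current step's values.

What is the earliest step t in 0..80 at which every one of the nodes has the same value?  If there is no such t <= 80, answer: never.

Answer: 4
Key observation: Synchronization is absorbing here: once all nodes are equal they stay equal, and step 4 is the first all-equal step.

Derivation:
t=0: [53, 85, 60, 2]  (not all equal)
t=1: [38, 28, 36, 25]  (not all equal)
t=2: [46, 43, 45, 42]  (not all equal)
t=3: [62, 61, 62, 61]  (not all equal)
t=4: [48, 48, 48, 48]  (all equal)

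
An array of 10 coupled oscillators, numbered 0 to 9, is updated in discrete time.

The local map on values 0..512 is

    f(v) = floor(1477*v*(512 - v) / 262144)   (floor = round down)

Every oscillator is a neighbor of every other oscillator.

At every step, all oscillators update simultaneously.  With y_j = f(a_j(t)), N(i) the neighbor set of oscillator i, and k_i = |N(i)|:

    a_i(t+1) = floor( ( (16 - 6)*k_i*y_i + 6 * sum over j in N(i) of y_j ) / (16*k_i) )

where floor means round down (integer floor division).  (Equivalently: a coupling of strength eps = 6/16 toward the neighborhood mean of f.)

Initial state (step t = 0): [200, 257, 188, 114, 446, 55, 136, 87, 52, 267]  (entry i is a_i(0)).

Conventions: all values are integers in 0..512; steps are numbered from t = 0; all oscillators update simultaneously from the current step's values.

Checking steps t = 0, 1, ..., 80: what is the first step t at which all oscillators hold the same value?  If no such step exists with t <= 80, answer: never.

Answer: 6
Key observation: Synchronization is absorbing here: once all oscillators are equal they stay equal, and step 6 is the first all-equal step.

Derivation:
t=0: [200, 257, 188, 114, 446, 55, 136, 87, 52, 267]  (not all equal)
t=1: [314, 324, 309, 258, 205, 191, 277, 230, 187, 323]  (not all equal)
t=2: [351, 347, 353, 362, 353, 348, 360, 360, 346, 347]  (not all equal)
t=3: [317, 319, 315, 309, 315, 318, 311, 311, 320, 319]  (not all equal)
t=4: [348, 347, 348, 351, 348, 347, 350, 350, 347, 347]  (not all equal)
t=5: [320, 321, 320, 319, 320, 321, 319, 319, 321, 321]  (not all equal)
t=6: [345, 345, 345, 345, 345, 345, 345, 345, 345, 345]  (all equal)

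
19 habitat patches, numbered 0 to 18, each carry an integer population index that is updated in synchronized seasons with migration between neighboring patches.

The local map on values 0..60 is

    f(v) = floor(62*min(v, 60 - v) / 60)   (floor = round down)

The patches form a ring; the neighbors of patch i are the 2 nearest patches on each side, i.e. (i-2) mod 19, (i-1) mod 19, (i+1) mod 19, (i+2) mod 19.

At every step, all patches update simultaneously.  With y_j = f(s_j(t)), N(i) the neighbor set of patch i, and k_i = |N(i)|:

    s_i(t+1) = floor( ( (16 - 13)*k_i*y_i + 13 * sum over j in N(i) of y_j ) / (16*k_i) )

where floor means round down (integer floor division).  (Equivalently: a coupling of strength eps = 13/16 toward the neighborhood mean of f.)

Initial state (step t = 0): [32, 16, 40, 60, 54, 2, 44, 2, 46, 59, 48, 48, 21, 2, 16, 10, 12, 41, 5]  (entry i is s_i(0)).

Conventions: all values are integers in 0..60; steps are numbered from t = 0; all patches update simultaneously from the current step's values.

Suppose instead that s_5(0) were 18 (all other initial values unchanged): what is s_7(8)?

Answer: s_7(8) = 8
Key observation: This trace re-runs the system from the modified initial state.

Derivation:
t=0: [32, 16, 40, 60, 54, 18, 44, 2, 46, 59, 48, 48, 21, 2, 16, 10, 12, 41, 5]
t=1: [17, 13, 13, 12, 12, 8, 11, 10, 8, 8, 12, 9, 12, 12, 12, 11, 12, 14, 16]
t=2: [14, 14, 13, 11, 11, 10, 9, 8, 9, 9, 9, 10, 11, 11, 11, 12, 13, 14, 14]
t=3: [13, 13, 12, 11, 10, 9, 9, 9, 8, 9, 9, 10, 10, 11, 11, 12, 12, 13, 13]
t=4: [12, 12, 11, 11, 10, 9, 9, 8, 8, 9, 9, 9, 10, 10, 11, 11, 12, 12, 12]
t=5: [11, 11, 11, 10, 10, 9, 8, 8, 8, 8, 9, 9, 9, 10, 10, 11, 11, 11, 12]
t=6: [11, 11, 10, 10, 9, 9, 8, 8, 8, 8, 8, 9, 9, 9, 10, 10, 11, 11, 11]
t=7: [10, 10, 10, 9, 9, 8, 8, 8, 8, 8, 8, 8, 9, 9, 9, 10, 10, 10, 11]
t=8: [10, 10, 9, 9, 8, 8, 8, 8, 8, 8, 8, 8, 8, 9, 9, 9, 10, 10, 10]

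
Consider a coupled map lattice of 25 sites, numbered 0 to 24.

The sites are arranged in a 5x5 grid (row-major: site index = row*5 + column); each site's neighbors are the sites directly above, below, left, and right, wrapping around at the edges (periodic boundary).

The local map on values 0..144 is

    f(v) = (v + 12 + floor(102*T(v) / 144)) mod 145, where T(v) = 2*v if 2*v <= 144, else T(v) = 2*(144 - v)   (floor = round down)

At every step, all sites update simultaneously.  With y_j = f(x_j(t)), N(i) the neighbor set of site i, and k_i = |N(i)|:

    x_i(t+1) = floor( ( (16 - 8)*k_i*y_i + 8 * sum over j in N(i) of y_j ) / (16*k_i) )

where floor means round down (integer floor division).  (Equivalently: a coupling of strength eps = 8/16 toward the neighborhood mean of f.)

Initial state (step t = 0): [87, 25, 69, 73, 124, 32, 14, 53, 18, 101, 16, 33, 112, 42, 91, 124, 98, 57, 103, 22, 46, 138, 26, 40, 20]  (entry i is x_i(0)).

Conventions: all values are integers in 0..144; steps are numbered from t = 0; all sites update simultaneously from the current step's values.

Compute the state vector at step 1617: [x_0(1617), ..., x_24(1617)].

Simulating step by step:
t=0: [87, 25, 69, 73, 124, 32, 14, 53, 18, 101, 16, 33, 112, 42, 91, 124, 98, 57, 103, 22, 46, 138, 26, 40, 20]
t=1: [54, 51, 57, 46, 29, 64, 71, 89, 67, 38, 54, 64, 55, 74, 48, 43, 30, 21, 50, 50, 77, 43, 56, 79, 69]
t=2: [105, 104, 38, 80, 91, 63, 45, 43, 51, 83, 106, 61, 91, 74, 116, 107, 81, 76, 100, 117, 69, 89, 28, 55, 52]
t=3: [27, 48, 83, 70, 46, 35, 81, 106, 96, 44, 23, 34, 42, 47, 26, 27, 32, 41, 45, 37, 44, 38, 79, 107, 97]
t=4: [96, 95, 46, 45, 94, 85, 61, 40, 53, 99, 76, 85, 101, 104, 88, 85, 92, 100, 105, 88, 94, 98, 53, 41, 61]
t=5: [31, 40, 111, 110, 39, 31, 33, 92, 105, 44, 36, 31, 38, 42, 33, 34, 32, 42, 38, 30, 29, 44, 106, 93, 32]
t=6: [90, 93, 35, 36, 92, 92, 84, 46, 49, 97, 94, 90, 94, 97, 97, 91, 95, 96, 94, 89, 89, 97, 48, 46, 82]
t=7: [32, 40, 95, 97, 40, 32, 45, 98, 100, 43, 31, 32, 42, 42, 30, 32, 31, 43, 42, 32, 33, 43, 99, 98, 45]
t=8: [94, 98, 40, 39, 98, 95, 99, 51, 50, 96, 86, 95, 99, 98, 92, 88, 94, 100, 99, 95, 97, 96, 50, 51, 99]
t=9: [30, 39, 104, 103, 39, 31, 42, 104, 103, 43, 33, 31, 42, 42, 31, 32, 31, 42, 42, 31, 30, 43, 103, 104, 42]
t=10: [89, 95, 37, 37, 95, 93, 94, 48, 49, 95, 88, 93, 98, 99, 93, 87, 93, 99, 98, 93, 92, 95, 49, 48, 94]
t=11: [32, 40, 99, 99, 40, 32, 43, 100, 101, 43, 33, 31, 42, 42, 31, 33, 31, 42, 42, 31, 32, 43, 101, 100, 43]
t=12: [93, 97, 38, 38, 97, 95, 96, 50, 49, 96, 89, 93, 99, 99, 93, 89, 93, 99, 99, 93, 95, 96, 49, 50, 96]
t=13: [31, 39, 100, 100, 39, 31, 43, 102, 101, 43, 32, 31, 42, 42, 31, 32, 31, 42, 42, 31, 31, 43, 101, 102, 43]
t=14: [91, 96, 38, 38, 96, 93, 95, 49, 49, 95, 87, 93, 99, 99, 93, 87, 93, 99, 99, 93, 93, 95, 49, 49, 95]
t=15: [32, 40, 100, 100, 40, 32, 43, 101, 101, 43, 33, 31, 42, 42, 31, 33, 31, 42, 42, 31, 32, 43, 101, 101, 43]
t=16: [93, 97, 38, 38, 97, 95, 96, 49, 49, 96, 89, 93, 99, 99, 93, 89, 93, 99, 99, 93, 95, 96, 49, 49, 96]
t=17: [31, 39, 100, 100, 39, 31, 43, 101, 101, 43, 32, 31, 42, 42, 31, 32, 31, 42, 42, 31, 31, 43, 101, 101, 43]
t=18: [91, 96, 38, 38, 96, 93, 95, 49, 49, 95, 87, 93, 99, 99, 93, 87, 93, 99, 99, 93, 93, 95, 49, 49, 95]

Answer: [31, 39, 100, 100, 39, 31, 43, 101, 101, 43, 32, 31, 42, 42, 31, 32, 31, 42, 42, 31, 31, 43, 101, 101, 43]
Key observation: The state at step 14, [91, 96, 38, 38, 96, 93, 95, 49, 49, 95, 87, 93, 99, 99, 93, 87, 93, 99, 99, 93, 93, 95, 49, 49, 95], reappears at step 18: the system is in a cycle of period 4 from step 14 on.  Therefore the state at step 1617 equals the state at step 14 + ((1617 - 14) mod 4) = 17, which is [31, 39, 100, 100, 39, 31, 43, 101, 101, 43, 32, 31, 42, 42, 31, 32, 31, 42, 42, 31, 31, 43, 101, 101, 43].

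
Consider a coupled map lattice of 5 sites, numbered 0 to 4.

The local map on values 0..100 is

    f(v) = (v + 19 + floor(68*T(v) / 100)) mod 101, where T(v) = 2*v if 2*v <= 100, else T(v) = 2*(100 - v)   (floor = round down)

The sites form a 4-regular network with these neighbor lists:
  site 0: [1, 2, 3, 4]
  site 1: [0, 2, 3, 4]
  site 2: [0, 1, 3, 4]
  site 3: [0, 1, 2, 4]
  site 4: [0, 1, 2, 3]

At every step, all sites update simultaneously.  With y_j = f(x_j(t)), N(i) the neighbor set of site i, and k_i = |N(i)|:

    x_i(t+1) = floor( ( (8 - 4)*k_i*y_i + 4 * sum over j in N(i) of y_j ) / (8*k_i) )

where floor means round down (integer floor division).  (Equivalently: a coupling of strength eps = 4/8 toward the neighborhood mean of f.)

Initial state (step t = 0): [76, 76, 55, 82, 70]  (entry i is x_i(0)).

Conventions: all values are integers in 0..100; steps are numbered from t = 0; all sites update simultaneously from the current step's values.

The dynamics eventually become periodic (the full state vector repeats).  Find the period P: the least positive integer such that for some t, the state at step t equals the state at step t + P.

Simulating step by step:
t=0: [76, 76, 55, 82, 70]
t=1: [27, 27, 30, 26, 27]
t=2: [82, 82, 85, 81, 82]
t=3: [23, 23, 23, 23, 23]
t=4: [73, 73, 73, 73, 73]
t=5: [27, 27, 27, 27, 27]
t=6: [82, 82, 82, 82, 82]
t=7: [24, 24, 24, 24, 24]
t=8: [75, 75, 75, 75, 75]
t=9: [27, 27, 27, 27, 27]

Answer: 4
Key observation: The state at step 5, [27, 27, 27, 27, 27], reappears at step 9 — and no state repeats earlier — so the cycle the system enters has period 4.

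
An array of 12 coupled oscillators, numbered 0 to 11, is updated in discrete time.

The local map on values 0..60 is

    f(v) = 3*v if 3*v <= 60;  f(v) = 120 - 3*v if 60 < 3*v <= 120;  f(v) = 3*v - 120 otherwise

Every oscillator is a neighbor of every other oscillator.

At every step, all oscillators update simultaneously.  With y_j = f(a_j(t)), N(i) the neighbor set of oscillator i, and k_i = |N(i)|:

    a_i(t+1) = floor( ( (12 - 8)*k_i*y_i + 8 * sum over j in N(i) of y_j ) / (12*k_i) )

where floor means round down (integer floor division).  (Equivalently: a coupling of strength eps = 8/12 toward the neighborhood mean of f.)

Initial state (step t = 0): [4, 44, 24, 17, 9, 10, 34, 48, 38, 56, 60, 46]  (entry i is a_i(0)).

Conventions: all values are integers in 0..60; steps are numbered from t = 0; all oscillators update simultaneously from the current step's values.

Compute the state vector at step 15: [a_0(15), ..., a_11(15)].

Answer: [42, 42, 42, 42, 42, 42, 42, 42, 42, 42, 42, 42]

Derivation:
t=0: [4, 44, 24, 17, 9, 10, 34, 48, 38, 56, 60, 46]
t=1: [24, 24, 34, 35, 28, 29, 26, 28, 23, 34, 37, 26]
t=2: [37, 37, 28, 28, 33, 33, 35, 33, 37, 28, 26, 35]
t=3: [18, 18, 26, 26, 22, 22, 20, 22, 18, 26, 27, 20]
t=4: [51, 51, 48, 48, 51, 51, 53, 51, 51, 48, 47, 53]
t=5: [31, 31, 28, 28, 31, 31, 33, 31, 31, 28, 28, 33]
t=6: [28, 28, 30, 30, 28, 28, 26, 28, 28, 30, 30, 26]
t=7: [35, 35, 33, 33, 35, 35, 36, 35, 35, 33, 33, 36]
t=8: [16, 16, 17, 17, 16, 16, 15, 16, 16, 17, 17, 15]
t=9: [48, 48, 49, 49, 48, 48, 47, 48, 48, 49, 49, 47]
t=10: [24, 24, 25, 25, 24, 24, 23, 24, 24, 25, 25, 23]
t=11: [47, 47, 46, 46, 47, 47, 48, 47, 47, 46, 46, 48]
t=12: [20, 20, 19, 19, 20, 20, 21, 20, 20, 19, 19, 21]
t=13: [58, 58, 58, 58, 58, 58, 58, 58, 58, 58, 58, 58]
t=14: [54, 54, 54, 54, 54, 54, 54, 54, 54, 54, 54, 54]
t=15: [42, 42, 42, 42, 42, 42, 42, 42, 42, 42, 42, 42]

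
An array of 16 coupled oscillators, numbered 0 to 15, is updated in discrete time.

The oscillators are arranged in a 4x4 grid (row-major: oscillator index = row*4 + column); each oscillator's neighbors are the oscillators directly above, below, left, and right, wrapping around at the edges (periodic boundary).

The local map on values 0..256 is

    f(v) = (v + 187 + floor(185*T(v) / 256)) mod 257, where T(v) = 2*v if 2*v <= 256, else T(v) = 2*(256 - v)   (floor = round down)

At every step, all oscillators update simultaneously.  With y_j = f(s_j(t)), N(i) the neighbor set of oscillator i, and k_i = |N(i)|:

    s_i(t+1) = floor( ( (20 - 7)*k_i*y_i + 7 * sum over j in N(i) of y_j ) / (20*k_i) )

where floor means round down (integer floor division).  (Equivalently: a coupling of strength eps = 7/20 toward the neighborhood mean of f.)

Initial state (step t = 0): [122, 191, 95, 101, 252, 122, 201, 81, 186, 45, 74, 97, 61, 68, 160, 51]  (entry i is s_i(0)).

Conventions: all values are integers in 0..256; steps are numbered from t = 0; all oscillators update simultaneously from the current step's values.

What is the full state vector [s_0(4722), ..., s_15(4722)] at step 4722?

Answer: [207, 207, 207, 207, 207, 207, 207, 207, 207, 207, 207, 207, 207, 207, 207, 207]
Key observation: The state at step 6, [207, 207, 207, 207, 207, 207, 207, 207, 207, 207, 207, 207, 207, 207, 207, 207], reappears at step 7: the system is in a cycle of period 1 from step 6 on.  Therefore the state at step 4722 equals the state at step 6 + ((4722 - 6) mod 1) = 6, which is [207, 207, 207, 207, 207, 207, 207, 207, 207, 207, 207, 207, 207, 207, 207, 207].

Derivation:
t=0: [122, 191, 95, 101, 252, 122, 201, 81, 186, 45, 74, 97, 61, 68, 160, 51]
t=1: [205, 201, 177, 164, 191, 205, 191, 147, 182, 82, 127, 153, 103, 111, 185, 91]
t=2: [207, 209, 219, 218, 215, 202, 218, 229, 207, 160, 225, 224, 185, 195, 212, 173]
t=3: [207, 206, 202, 203, 204, 210, 202, 199, 208, 220, 202, 202, 215, 213, 206, 216]
t=4: [207, 207, 209, 208, 208, 206, 209, 210, 206, 203, 209, 209, 204, 205, 207, 204]
t=5: [207, 207, 206, 207, 207, 207, 206, 206, 207, 208, 206, 206, 208, 208, 207, 208]
t=6: [207, 207, 207, 207, 207, 207, 207, 207, 207, 207, 207, 207, 207, 207, 207, 207]
t=7: [207, 207, 207, 207, 207, 207, 207, 207, 207, 207, 207, 207, 207, 207, 207, 207]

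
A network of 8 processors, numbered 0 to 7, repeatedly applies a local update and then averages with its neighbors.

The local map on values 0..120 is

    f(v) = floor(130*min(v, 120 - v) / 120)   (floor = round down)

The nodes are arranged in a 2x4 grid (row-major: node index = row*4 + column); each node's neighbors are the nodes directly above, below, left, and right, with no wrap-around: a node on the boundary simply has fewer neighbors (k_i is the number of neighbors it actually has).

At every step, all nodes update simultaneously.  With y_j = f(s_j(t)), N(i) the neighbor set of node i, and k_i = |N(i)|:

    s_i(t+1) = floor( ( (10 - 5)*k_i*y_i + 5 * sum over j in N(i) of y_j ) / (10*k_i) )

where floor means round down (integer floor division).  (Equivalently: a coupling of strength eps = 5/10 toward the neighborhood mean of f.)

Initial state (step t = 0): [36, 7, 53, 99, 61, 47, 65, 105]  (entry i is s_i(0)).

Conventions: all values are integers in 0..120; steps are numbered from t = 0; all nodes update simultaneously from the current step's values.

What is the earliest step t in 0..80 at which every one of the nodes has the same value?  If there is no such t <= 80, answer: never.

Simulating step by step:
t=0: [36, 7, 53, 99, 61, 47, 65, 105]  (not all equal)
t=1: [37, 27, 43, 29, 53, 46, 50, 28]  (not all equal)
t=2: [41, 37, 42, 34, 50, 47, 47, 36]  (not all equal)
t=3: [45, 43, 43, 39, 50, 49, 47, 41]  (not all equal)
t=4: [49, 47, 46, 43, 52, 51, 48, 45]  (not all equal)
t=5: [53, 51, 49, 47, 55, 53, 51, 48]  (not all equal)
t=6: [57, 55, 53, 51, 58, 56, 54, 52]  (not all equal)
t=7: [60, 59, 57, 55, 61, 59, 57, 56]  (not all equal)
t=8: [64, 63, 61, 59, 63, 62, 61, 60]  (not all equal)
t=9: [60, 61, 62, 63, 61, 61, 63, 64]  (not all equal)
t=10: [64, 63, 61, 61, 63, 62, 61, 60]  (not all equal)
t=11: [60, 61, 62, 63, 61, 61, 63, 64]  (not all equal)

Answer: never
Key observation: The state at step 9 reappears at step 11 — the system is in a cycle of period 2 from step 9 on.  No step 0..11 is synchronized, and the cycle repeats forever, so no step up to 80 (or ever) has all nodes equal.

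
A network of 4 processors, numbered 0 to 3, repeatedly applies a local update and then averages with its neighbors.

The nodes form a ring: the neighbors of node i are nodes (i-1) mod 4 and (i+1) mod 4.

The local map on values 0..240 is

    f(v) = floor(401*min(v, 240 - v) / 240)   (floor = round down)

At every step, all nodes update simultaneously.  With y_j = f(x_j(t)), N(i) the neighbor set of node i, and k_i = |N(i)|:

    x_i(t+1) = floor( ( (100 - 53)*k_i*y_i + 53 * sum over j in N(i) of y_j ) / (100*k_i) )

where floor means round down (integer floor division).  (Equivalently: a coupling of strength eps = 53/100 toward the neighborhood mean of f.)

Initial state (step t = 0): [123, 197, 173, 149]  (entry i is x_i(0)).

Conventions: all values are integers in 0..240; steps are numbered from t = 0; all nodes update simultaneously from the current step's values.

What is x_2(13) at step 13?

Answer: x_2(13) = 147

Derivation:
t=0: [123, 197, 173, 149]
t=1: [150, 114, 111, 152]
t=2: [159, 178, 176, 157]
t=3: [127, 112, 113, 128]
t=4: [187, 187, 187, 187]
t=5: [88, 88, 88, 88]
t=6: [147, 147, 147, 147]
t=7: [155, 155, 155, 155]
t=8: [142, 142, 142, 142]
t=9: [163, 163, 163, 163]
t=10: [128, 128, 128, 128]
t=11: [187, 187, 187, 187]
t=12: [88, 88, 88, 88]
t=13: [147, 147, 147, 147]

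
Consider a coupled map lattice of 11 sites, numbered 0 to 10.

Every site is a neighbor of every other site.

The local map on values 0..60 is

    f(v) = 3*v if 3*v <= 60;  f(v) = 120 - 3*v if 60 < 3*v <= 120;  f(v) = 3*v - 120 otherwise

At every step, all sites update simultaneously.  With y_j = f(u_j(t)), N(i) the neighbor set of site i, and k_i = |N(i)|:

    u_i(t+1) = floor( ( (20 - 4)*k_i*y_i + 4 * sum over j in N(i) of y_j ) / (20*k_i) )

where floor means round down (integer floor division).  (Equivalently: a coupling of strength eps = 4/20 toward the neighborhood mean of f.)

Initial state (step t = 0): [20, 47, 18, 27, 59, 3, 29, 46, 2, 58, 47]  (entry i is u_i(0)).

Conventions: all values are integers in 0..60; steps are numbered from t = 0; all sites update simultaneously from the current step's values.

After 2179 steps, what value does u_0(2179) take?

Answer: u_0(2179) = 48
Key observation: The state at step 14, [24, 24, 24, 24, 24, 24, 24, 24, 24, 24, 24], reappears at step 16: the system is in a cycle of period 2 from step 14 on.  Therefore the state at step 2179 equals the state at step 14 + ((2179 - 14) mod 2) = 15, which is [48, 48, 48, 48, 48, 48, 48, 48, 48, 48, 48].

Derivation:
t=0: [20, 47, 18, 27, 59, 3, 29, 46, 2, 58, 47]
t=1: [54, 23, 49, 37, 51, 14, 33, 21, 12, 49, 23]
t=2: [40, 47, 28, 14, 33, 40, 24, 52, 36, 28, 47]
t=3: [5, 21, 33, 38, 21, 5, 42, 33, 14, 33, 21]
t=4: [18, 50, 22, 11, 50, 18, 11, 22, 39, 22, 50]
t=5: [50, 31, 50, 34, 31, 50, 34, 50, 10, 50, 31]
t=6: [29, 27, 29, 19, 27, 29, 19, 29, 29, 29, 27]
t=7: [34, 39, 34, 53, 39, 34, 53, 34, 34, 34, 39]
t=8: [17, 6, 17, 34, 6, 17, 34, 17, 17, 17, 6]
t=9: [47, 21, 47, 21, 21, 47, 21, 47, 47, 47, 21]
t=10: [24, 52, 24, 52, 52, 24, 52, 24, 24, 24, 52]
t=11: [46, 37, 46, 37, 37, 46, 37, 46, 46, 46, 37]
t=12: [17, 10, 17, 10, 10, 17, 10, 17, 17, 17, 10]
t=13: [48, 32, 48, 32, 32, 48, 32, 48, 48, 48, 32]
t=14: [24, 24, 24, 24, 24, 24, 24, 24, 24, 24, 24]
t=15: [48, 48, 48, 48, 48, 48, 48, 48, 48, 48, 48]
t=16: [24, 24, 24, 24, 24, 24, 24, 24, 24, 24, 24]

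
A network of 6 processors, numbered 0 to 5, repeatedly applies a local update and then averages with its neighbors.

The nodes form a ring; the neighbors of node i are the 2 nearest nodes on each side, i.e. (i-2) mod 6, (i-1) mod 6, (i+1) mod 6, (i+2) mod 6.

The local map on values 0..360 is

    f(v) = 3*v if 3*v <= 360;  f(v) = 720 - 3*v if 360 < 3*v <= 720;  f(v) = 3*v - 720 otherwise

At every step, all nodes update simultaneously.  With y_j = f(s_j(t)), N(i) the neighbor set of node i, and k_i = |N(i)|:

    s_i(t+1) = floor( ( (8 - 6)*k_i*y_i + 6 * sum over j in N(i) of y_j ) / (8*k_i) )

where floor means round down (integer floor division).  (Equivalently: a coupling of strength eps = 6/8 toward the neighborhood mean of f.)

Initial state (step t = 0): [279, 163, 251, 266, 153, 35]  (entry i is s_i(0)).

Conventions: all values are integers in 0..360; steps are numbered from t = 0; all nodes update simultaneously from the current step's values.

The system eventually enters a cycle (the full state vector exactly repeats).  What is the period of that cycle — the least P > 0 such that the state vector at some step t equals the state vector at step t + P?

Answer: 4
Key observation: The state at step 10, [252, 252, 252, 252, 252, 252], reappears at step 14 — and no state repeats earlier — so the cycle the system enters has period 4.

Derivation:
t=0: [279, 163, 251, 266, 153, 35]
t=1: [147, 120, 137, 137, 127, 155]
t=2: [306, 306, 318, 314, 300, 305]
t=3: [200, 208, 208, 206, 204, 198]
t=4: [109, 107, 103, 105, 110, 111]
t=5: [324, 321, 319, 321, 323, 325]
t=6: [247, 245, 244, 245, 247, 248]
t=7: [18, 17, 16, 17, 18, 19]
t=8: [52, 52, 51, 52, 52, 53]
t=9: [156, 156, 155, 156, 156, 156]
t=10: [252, 252, 252, 252, 252, 252]
t=11: [36, 36, 36, 36, 36, 36]
t=12: [108, 108, 108, 108, 108, 108]
t=13: [324, 324, 324, 324, 324, 324]
t=14: [252, 252, 252, 252, 252, 252]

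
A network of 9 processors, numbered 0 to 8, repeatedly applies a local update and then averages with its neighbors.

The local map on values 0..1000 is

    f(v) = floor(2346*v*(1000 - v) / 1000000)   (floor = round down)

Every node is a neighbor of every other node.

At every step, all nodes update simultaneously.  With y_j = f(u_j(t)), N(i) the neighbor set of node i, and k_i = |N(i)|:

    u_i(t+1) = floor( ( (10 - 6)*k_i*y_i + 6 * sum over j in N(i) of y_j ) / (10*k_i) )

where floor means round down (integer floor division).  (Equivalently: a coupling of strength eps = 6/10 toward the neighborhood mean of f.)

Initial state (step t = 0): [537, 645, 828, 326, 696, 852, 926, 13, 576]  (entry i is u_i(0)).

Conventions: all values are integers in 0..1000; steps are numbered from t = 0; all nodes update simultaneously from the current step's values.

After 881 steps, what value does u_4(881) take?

Simulating step by step:
t=0: [537, 645, 828, 326, 696, 852, 926, 13, 576]
t=1: [453, 438, 372, 431, 425, 360, 316, 273, 450]
t=2: [559, 558, 549, 557, 557, 546, 535, 522, 559]
t=3: [579, 579, 579, 579, 579, 580, 580, 581, 579]
t=4: [571, 571, 571, 571, 571, 571, 571, 571, 571]
t=5: [574, 574, 574, 574, 574, 574, 574, 574, 574]
t=6: [573, 573, 573, 573, 573, 573, 573, 573, 573]
t=7: [573, 573, 573, 573, 573, 573, 573, 573, 573]

Answer: u_4(881) = 573
Key observation: The state at step 6, [573, 573, 573, 573, 573, 573, 573, 573, 573], reappears at step 7: the system is in a cycle of period 1 from step 6 on.  Therefore the state at step 881 equals the state at step 6 + ((881 - 6) mod 1) = 6, which is [573, 573, 573, 573, 573, 573, 573, 573, 573].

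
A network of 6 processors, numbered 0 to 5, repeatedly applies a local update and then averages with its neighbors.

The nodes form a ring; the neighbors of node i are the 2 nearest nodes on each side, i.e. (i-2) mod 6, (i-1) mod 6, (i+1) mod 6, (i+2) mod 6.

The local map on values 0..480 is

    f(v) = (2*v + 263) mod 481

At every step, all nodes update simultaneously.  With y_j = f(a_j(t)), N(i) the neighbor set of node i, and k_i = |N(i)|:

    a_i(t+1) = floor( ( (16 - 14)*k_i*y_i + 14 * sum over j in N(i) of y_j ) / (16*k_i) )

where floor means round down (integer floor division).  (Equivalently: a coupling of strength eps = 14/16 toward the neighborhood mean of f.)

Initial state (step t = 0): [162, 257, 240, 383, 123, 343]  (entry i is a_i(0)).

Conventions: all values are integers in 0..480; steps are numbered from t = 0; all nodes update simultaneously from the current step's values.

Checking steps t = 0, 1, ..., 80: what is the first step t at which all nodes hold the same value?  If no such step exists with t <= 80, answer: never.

Simulating step by step:
t=0: [162, 257, 240, 383, 123, 343]  (not all equal)
t=1: [243, 234, 141, 238, 201, 167]  (not all equal)
t=2: [167, 185, 218, 166, 177, 224]  (not all equal)
t=3: [175, 167, 140, 175, 165, 142]  (not all equal)
t=4: [94, 100, 115, 94, 99, 115]  (not all equal)
t=5: [263, 260, 400, 263, 260, 400]  (not all equal)
t=6: [214, 216, 279, 214, 216, 279]  (not all equal)
t=7: [268, 267, 228, 268, 267, 228]  (not all equal)
t=8: [282, 282, 307, 282, 282, 307]  (not all equal)
t=9: [367, 367, 352, 367, 367, 352]  (not all equal)
t=10: [21, 21, 31, 21, 21, 31]  (not all equal)
t=11: [313, 313, 307, 313, 313, 307]  (not all equal)
t=12: [402, 402, 406, 402, 402, 406]  (not all equal)
t=13: [108, 108, 106, 108, 108, 106]  (not all equal)
t=14: [477, 477, 478, 477, 477, 478]  (not all equal)
t=15: [255, 255, 255, 255, 255, 255]  (all equal)

Answer: 15
Key observation: Synchronization is absorbing here: once all nodes are equal they stay equal, and step 15 is the first all-equal step.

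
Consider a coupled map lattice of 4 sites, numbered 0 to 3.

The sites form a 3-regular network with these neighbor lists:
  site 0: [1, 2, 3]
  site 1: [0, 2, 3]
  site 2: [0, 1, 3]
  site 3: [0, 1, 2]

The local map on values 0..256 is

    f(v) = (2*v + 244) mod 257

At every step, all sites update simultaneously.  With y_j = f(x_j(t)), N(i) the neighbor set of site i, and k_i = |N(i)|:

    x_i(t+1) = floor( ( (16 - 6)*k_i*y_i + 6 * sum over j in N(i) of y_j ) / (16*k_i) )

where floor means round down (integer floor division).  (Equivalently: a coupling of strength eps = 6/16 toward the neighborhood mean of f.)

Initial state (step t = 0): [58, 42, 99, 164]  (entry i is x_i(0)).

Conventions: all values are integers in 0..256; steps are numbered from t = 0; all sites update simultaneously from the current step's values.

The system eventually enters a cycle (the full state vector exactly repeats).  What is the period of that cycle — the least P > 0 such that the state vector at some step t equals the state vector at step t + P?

Answer: 2
Key observation: The state at step 20, [141, 125, 183, 119], reappears at step 22 — and no state repeats earlier — so the cycle the system enters has period 2.

Derivation:
t=0: [58, 42, 99, 164]
t=1: [103, 87, 144, 81]
t=2: [161, 145, 74, 139]
t=3: [52, 36, 94, 30]
t=4: [92, 76, 134, 70]
t=5: [172, 156, 214, 150]
t=6: [75, 59, 117, 53]
t=7: [138, 122, 180, 116]
t=8: [71, 183, 113, 177]
t=9: [129, 113, 171, 107]
t=10: [213, 197, 127, 191]
t=11: [157, 141, 199, 135]
t=12: [45, 29, 87, 23]
t=13: [78, 62, 120, 56]
t=14: [144, 128, 186, 122]
t=15: [83, 195, 125, 189]
t=16: [153, 137, 195, 131]
t=17: [69, 53, 111, 175]
t=18: [125, 109, 167, 103]
t=19: [205, 189, 119, 183]
t=20: [141, 125, 183, 119]
t=21: [77, 189, 119, 183]
t=22: [141, 125, 183, 119]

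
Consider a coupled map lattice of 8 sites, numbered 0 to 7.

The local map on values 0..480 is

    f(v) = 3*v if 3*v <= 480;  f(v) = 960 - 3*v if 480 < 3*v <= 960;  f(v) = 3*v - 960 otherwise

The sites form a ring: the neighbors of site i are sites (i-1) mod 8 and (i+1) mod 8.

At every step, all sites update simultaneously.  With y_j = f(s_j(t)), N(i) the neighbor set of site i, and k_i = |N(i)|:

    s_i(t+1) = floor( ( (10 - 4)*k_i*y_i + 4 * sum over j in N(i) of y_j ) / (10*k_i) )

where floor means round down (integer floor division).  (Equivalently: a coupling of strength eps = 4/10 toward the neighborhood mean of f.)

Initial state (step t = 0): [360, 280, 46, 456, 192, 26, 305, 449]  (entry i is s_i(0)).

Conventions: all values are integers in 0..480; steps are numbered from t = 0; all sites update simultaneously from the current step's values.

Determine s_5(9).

Answer: s_5(9) = 274

Derivation:
t=0: [360, 280, 46, 456, 192, 26, 305, 449]
t=1: [173, 123, 188, 349, 327, 132, 120, 265]
t=2: [371, 388, 328, 135, 109, 313, 328, 259]
t=3: [169, 157, 136, 313, 281, 82, 55, 145]
t=4: [453, 454, 343, 117, 123, 204, 235, 384]
t=5: [358, 334, 192, 298, 361, 333, 261, 246]
t=6: [121, 124, 252, 141, 94, 83, 158, 191]
t=7: [369, 336, 281, 351, 303, 300, 411, 399]
t=8: [145, 81, 98, 89, 61, 100, 223, 226]
t=9: [366, 291, 278, 255, 223, 274, 291, 314]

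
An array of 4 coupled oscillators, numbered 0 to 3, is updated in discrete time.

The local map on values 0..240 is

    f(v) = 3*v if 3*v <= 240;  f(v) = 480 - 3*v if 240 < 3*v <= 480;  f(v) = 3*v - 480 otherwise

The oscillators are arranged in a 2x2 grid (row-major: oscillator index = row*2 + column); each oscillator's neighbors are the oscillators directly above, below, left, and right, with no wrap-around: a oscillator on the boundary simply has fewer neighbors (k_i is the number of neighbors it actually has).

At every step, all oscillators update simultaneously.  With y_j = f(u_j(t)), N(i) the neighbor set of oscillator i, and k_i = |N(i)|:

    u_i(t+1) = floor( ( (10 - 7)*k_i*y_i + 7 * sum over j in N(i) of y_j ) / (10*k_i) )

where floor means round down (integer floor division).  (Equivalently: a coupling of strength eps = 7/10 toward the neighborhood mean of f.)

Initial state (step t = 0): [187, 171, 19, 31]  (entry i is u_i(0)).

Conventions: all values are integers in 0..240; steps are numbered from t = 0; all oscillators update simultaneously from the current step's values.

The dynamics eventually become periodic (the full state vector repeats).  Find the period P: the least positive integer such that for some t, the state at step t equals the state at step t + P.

Answer: 8
Key observation: The state at step 20, [93, 93, 93, 93], reappears at step 28 — and no state repeats earlier — so the cycle the system enters has period 8.

Derivation:
t=0: [187, 171, 19, 31]
t=1: [55, 70, 78, 59]
t=2: [204, 182, 189, 208]
t=3: [93, 116, 122, 96]
t=4: [146, 177, 171, 143]
t=5: [42, 47, 42, 44]
t=6: [131, 132, 128, 133]
t=7: [89, 84, 87, 87]
t=8: [220, 219, 216, 222]
t=9: [174, 181, 178, 176]
t=10: [53, 50, 47, 55]
t=11: [149, 158, 155, 151]
t=12: [17, 22, 25, 15]
t=13: [64, 53, 56, 62]
t=14: [172, 180, 182, 170]
t=15: [54, 41, 42, 53]
t=16: [135, 149, 150, 134]
t=17: [44, 63, 62, 45]
t=18: [170, 150, 149, 171]
t=19: [31, 31, 31, 31]
t=20: [93, 93, 93, 93]
t=21: [201, 201, 201, 201]
t=22: [123, 123, 123, 123]
t=23: [111, 111, 111, 111]
t=24: [147, 147, 147, 147]
t=25: [39, 39, 39, 39]
t=26: [117, 117, 117, 117]
t=27: [129, 129, 129, 129]
t=28: [93, 93, 93, 93]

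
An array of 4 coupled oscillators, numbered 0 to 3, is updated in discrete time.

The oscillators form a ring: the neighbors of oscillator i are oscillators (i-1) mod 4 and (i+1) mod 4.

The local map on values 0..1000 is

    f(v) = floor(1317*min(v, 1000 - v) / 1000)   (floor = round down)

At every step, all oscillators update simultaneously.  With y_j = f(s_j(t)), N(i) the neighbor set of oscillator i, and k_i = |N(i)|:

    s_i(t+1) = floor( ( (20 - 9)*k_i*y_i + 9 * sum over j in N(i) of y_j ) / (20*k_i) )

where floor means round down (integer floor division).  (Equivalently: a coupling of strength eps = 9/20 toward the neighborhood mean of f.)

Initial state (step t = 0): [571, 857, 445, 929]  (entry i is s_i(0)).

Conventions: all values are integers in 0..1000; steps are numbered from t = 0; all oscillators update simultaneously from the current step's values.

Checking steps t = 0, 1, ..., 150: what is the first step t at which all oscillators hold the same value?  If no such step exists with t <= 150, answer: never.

Answer: 12
Key observation: Synchronization is absorbing here: once all oscillators are equal they stay equal, and step 12 is the first all-equal step.

Derivation:
t=0: [571, 857, 445, 929]  (not all equal)
t=1: [373, 362, 385, 309]  (not all equal)
t=2: [468, 486, 477, 447]  (not all equal)
t=3: [615, 631, 621, 603]  (not all equal)
t=4: [505, 493, 501, 513]  (not all equal)
t=5: [648, 651, 651, 646]  (not all equal)
t=6: [462, 459, 460, 463]  (not all equal)
t=7: [607, 605, 605, 607]  (not all equal)
t=8: [517, 519, 519, 517]  (not all equal)
t=9: [635, 633, 633, 635]  (not all equal)
t=10: [480, 482, 482, 480]  (not all equal)
t=11: [632, 633, 633, 632]  (not all equal)
t=12: [483, 483, 483, 483]  (all equal)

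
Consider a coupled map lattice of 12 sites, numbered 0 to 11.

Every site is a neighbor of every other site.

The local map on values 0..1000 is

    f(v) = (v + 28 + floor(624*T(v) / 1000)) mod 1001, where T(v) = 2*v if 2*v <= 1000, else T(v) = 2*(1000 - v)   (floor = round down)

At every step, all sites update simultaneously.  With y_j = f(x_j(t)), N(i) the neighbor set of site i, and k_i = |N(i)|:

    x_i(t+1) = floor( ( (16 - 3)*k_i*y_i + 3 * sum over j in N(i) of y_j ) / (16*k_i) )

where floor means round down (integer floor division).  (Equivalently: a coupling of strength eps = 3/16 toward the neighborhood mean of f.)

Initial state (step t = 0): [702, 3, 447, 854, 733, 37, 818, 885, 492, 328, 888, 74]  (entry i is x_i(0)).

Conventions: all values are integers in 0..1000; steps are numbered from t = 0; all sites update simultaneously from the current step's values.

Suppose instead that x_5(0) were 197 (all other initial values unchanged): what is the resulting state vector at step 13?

Simulating step by step:
t=0: [702, 3, 447, 854, 733, 197, 818, 885, 492, 328, 888, 74]
t=1: [114, 62, 59, 85, 109, 409, 92, 78, 140, 643, 78, 189]
t=2: [287, 194, 188, 235, 278, 814, 247, 222, 333, 152, 222, 420]
t=3: [648, 481, 470, 555, 631, 170, 576, 532, 730, 406, 532, 886]
t=4: [132, 128, 108, 151, 136, 368, 147, 155, 116, 789, 155, 85]
t=5: [328, 321, 285, 362, 335, 751, 355, 370, 300, 133, 370, 245]
t=6: [745, 732, 668, 806, 758, 207, 794, 820, 695, 396, 820, 596]
t=7: [111, 113, 126, 99, 108, 431, 101, 95, 120, 769, 95, 140]
t=8: [285, 289, 312, 264, 280, 857, 268, 257, 301, 132, 257, 337]
t=9: [651, 658, 700, 614, 643, 169, 621, 601, 680, 378, 601, 744]
t=10: [131, 129, 121, 138, 132, 364, 136, 140, 125, 738, 140, 112]
t=11: [326, 322, 309, 339, 328, 743, 335, 342, 316, 143, 342, 292]
t=12: [741, 734, 711, 765, 745, 208, 757, 769, 723, 414, 769, 680]
t=13: [112, 113, 118, 107, 111, 434, 109, 107, 115, 802, 107, 124]

Answer: [112, 113, 118, 107, 111, 434, 109, 107, 115, 802, 107, 124]
Key observation: This trace re-runs the system from the modified initial state.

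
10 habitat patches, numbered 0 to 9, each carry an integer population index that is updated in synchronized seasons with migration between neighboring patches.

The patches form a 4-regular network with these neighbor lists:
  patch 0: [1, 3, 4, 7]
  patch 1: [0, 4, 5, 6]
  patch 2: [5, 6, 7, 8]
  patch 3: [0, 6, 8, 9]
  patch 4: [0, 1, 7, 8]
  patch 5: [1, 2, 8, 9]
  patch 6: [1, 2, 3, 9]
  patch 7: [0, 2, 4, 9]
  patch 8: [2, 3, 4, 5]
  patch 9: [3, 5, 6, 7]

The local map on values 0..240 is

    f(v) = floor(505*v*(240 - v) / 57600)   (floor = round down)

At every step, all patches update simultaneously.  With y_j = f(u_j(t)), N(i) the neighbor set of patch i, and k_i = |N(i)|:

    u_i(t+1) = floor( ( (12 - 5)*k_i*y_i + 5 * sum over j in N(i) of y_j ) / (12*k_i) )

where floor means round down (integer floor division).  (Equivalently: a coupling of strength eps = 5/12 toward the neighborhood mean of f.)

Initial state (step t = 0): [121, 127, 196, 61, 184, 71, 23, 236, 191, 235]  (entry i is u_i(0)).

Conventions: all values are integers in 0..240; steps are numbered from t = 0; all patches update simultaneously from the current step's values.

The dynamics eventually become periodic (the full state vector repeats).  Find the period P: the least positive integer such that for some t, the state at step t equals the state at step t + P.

Simulating step by step:
t=0: [121, 127, 196, 61, 184, 71, 23, 236, 191, 235]
t=1: [106, 110, 68, 82, 88, 91, 56, 36, 85, 31]
t=2: [115, 119, 99, 106, 112, 110, 93, 78, 113, 72]
t=3: [124, 125, 121, 121, 123, 122, 119, 114, 124, 111]
t=4: [125, 126, 125, 125, 125, 125, 125, 125, 126, 125]
t=5: [125, 125, 125, 125, 125, 125, 125, 126, 125, 126]
t=6: [125, 126, 125, 125, 125, 125, 125, 125, 126, 125]

Answer: 2
Key observation: The state at step 4, [125, 126, 125, 125, 125, 125, 125, 125, 126, 125], reappears at step 6 — and no state repeats earlier — so the cycle the system enters has period 2.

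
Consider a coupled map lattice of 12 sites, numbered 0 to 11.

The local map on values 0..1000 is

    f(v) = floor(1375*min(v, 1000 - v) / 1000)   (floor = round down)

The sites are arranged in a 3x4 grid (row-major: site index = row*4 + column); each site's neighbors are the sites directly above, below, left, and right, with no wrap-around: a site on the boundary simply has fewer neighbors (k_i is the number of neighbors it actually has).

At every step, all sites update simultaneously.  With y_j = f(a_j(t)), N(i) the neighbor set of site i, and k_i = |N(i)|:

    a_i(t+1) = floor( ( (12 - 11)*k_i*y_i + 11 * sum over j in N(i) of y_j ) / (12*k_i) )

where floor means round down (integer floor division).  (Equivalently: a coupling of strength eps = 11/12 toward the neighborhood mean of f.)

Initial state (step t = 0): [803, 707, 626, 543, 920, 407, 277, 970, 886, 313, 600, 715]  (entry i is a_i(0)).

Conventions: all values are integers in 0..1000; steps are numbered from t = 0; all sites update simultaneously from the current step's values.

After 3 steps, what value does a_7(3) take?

Simulating step by step:
t=0: [803, 707, 626, 543, 920, 407, 277, 970, 886, 313, 600, 715]
t=1: [257, 443, 473, 306, 310, 349, 413, 430, 260, 422, 412, 303]
t=2: [503, 503, 541, 603, 398, 539, 571, 477, 490, 476, 524, 564]
t=3: [620, 651, 607, 634, 653, 619, 638, 584, 606, 653, 617, 649]

Answer: a_7(3) = 584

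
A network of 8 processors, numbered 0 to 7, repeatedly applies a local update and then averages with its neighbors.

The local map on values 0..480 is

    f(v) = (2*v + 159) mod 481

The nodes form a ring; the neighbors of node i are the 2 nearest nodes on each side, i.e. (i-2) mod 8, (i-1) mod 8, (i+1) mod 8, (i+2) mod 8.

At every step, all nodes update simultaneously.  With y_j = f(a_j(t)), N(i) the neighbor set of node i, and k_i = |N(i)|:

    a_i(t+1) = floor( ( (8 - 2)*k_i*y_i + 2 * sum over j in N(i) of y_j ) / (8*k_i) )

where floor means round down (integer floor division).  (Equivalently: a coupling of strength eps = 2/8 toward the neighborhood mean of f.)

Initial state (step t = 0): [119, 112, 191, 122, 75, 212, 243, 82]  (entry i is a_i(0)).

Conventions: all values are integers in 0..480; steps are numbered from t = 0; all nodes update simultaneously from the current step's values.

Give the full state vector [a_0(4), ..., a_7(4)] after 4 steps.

Answer: [397, 122, 350, 381, 160, 331, 389, 272]

Derivation:
t=0: [119, 112, 191, 122, 75, 212, 243, 82]
t=1: [355, 361, 138, 355, 277, 151, 193, 307]
t=2: [365, 393, 414, 386, 258, 406, 133, 301]
t=3: [380, 420, 113, 380, 202, 91, 374, 291]
t=4: [397, 122, 350, 381, 160, 331, 389, 272]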